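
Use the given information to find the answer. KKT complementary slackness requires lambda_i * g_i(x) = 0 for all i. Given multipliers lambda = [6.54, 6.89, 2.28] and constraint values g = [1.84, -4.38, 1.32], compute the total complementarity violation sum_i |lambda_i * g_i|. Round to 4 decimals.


KKT complementary slackness check:
lambda_1 * g_1 = 6.54 * 1.84 = 12.0336
lambda_2 * g_2 = 6.89 * -4.38 = -30.1782
lambda_3 * g_3 = 2.28 * 1.32 = 3.0096
Total violation = 12.0336 + 30.1782 + 3.0096 = 45.2214


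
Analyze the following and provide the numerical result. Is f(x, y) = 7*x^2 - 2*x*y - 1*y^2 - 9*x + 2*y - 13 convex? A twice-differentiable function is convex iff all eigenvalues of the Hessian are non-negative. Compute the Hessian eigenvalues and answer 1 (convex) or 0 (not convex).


The Hessian of f(x,y) = 7*x^2 - 2*x*y - 1*y^2 - 9*x + 2*y - 13 is:
H = [[14, -2], [-2, -2]]
Trace = 14 - 2 = 12
Determinant = 14*-2 - (-2)^2 = -32
Discriminant = (12)^2 - 4*-32 = 272.0
Eigenvalues: lambda_1 = -2.2462, lambda_2 = 14.2462
The function is not convex.

0


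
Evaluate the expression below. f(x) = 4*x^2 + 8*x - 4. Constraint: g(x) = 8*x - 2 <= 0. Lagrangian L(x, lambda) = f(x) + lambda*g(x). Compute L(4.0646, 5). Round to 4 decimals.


Step 1: Evaluate f(x).
f(4.0646) = 4*4.0646^2 + 8*4.0646 - 4 = 94.6007
Step 2: Evaluate g(x).
g(4.0646) = 8*4.0646 - 2 = 30.5168
Step 3: Compute Lagrangian.
L = 94.6007 + 5*30.5168 = 247.1847


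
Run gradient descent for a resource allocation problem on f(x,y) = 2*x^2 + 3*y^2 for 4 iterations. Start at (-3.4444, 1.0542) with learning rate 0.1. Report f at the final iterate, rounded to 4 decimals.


Gradient descent on f(x,y) = 2*x^2 + 3*y^2.
Starting point: (-3.4444, 1.0542), alpha = 0.1
Step 1: grad_x = 2*2*-3.4444 = -13.7776, grad_y = 2*3*1.0542 = 6.3252
  x_1 = -3.4444 - 0.1*-13.7776 = -2.0666
  y_1 = 1.0542 - 0.1*6.3252 = 0.4217
Step 2: grad_x = 2*2*-2.0666 = -8.2666, grad_y = 2*3*0.4217 = 2.5301
  x_2 = -2.0666 - 0.1*-8.2666 = -1.24
  y_2 = 0.4217 - 0.1*2.5301 = 0.1687
Step 3: grad_x = 2*2*-1.24 = -4.9599, grad_y = 2*3*0.1687 = 1.012
  x_3 = -1.24 - 0.1*-4.9599 = -0.744
  y_3 = 0.1687 - 0.1*1.012 = 0.0675
Step 4: grad_x = 2*2*-0.744 = -2.976, grad_y = 2*3*0.0675 = 0.4048
  x_4 = -0.744 - 0.1*-2.976 = -0.4464
  y_4 = 0.0675 - 0.1*0.4048 = 0.027
f(-0.4464, 0.027) = 2*(-0.4464)^2 + 3*0.027^2 = 0.4007


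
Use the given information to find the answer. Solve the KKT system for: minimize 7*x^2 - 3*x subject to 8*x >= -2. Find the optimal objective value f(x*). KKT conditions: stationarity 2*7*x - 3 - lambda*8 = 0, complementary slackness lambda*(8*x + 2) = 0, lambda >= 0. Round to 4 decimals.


Step 1: Try lambda = 0 (constraint inactive).
Stationarity: 2*7*x - 3 = 0
x* = 3/(2*7) = 3/14 = 0.2143 (rounded; the exact value 3/14 is used below)
Check constraint: 8*0.2143 = 1.7144 >= -2 -- satisfied.
Step 2: Compute optimal value.
f(x*) = 7*(3/14)^2 - 3*(3/14) = -0.3214


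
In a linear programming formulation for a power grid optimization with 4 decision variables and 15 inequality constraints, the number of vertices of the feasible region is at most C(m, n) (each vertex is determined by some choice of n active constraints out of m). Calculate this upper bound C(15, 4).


Each vertex corresponds to some choice of n active constraints out of m, so the number of vertices is at most C(m, n) = m! / (n!(m-n)!).
m = 15, n = 4
Numerator: 15 * 14 * 13 * 12
Denominator: 4! = 24
C(15, 4) = 1365


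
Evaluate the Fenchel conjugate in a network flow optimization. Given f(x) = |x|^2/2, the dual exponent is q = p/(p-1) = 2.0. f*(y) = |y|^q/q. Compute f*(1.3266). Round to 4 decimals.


The conjugate exponent q satisfies 1/p + 1/q = 1.
p = 2, so q = 2/(2 - 1) = 2.0
|y|^q = 1.3266^2.0 = 1.7599
f*(1.3266) = 1.7599 / 2.0 = 0.8799


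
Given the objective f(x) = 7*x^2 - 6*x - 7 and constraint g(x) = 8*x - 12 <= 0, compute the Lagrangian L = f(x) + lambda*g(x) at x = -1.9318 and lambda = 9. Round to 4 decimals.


Step 1: Evaluate f(x).
f(-1.9318) = 7*(-1.9318)^2 - 6*(-1.9318) - 7 = 30.7138
Step 2: Evaluate g(x).
g(-1.9318) = 8*-1.9318 - 12 = -27.4544
Step 3: Compute Lagrangian.
L = 30.7138 + 9*-27.4544 = -216.3758


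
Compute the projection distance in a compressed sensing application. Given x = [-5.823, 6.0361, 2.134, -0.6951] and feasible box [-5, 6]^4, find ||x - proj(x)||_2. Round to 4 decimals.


Project each component onto [-5, 6].
clip(-5.823) = -5.0, clip(6.0361) = 6.0, clip(2.134) = 2.134, clip(-0.6951) = -0.6951
Projection = [-5.0, 6.0, 2.134, -0.6951]
Squared diffs: [0.6773, 0.0013, 0.0, 0.0]
Distance = sqrt(0.6786) = 0.8238


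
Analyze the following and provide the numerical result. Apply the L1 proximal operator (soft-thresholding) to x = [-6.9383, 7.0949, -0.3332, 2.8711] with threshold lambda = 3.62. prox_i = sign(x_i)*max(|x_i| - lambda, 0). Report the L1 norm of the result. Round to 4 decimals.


Soft-thresholding with lambda = 3.62:
prox(-6.9383) = sign(-6.9383)*max(|-6.9383| - 3.62, 0) = -3.3183
prox(7.0949) = sign(7.0949)*max(|7.0949| - 3.62, 0) = 3.4749
prox(-0.3332) = sign(-0.3332)*max(|-0.3332| - 3.62, 0) = 0.0
prox(2.8711) = sign(2.8711)*max(|2.8711| - 3.62, 0) = 0.0
prox(x) = [-3.3183, 3.4749, 0.0, 0.0]
||prox(x)||_1 = 3.3183 + 3.4749 + 0.0 + 0.0 = 6.7932


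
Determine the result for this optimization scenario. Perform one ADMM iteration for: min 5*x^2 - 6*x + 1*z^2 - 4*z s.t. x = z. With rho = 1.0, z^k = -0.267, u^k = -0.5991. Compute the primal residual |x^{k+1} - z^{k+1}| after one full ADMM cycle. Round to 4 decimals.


ADMM iteration with rho = 1.0, z^k = -0.267, u^k = -0.5991
Step 1: x-update.
Minimize 5*x^2 - 6*x + (1.0/2)*(x + 0.267 - 0.5991)^2
FOC: (2*5 + 1.0)*x = 6 + 1.0*(-0.267 + 0.5991)
x^{k+1} = 0.5756
Step 2: z-update.
Minimize 1*z^2 - 4*z + (1.0/2)*(0.5756 - z - 0.5991)^2
FOC: (2*1 + 1.0)*z = 4 + 1.0*(0.5756 - 0.5991)
z^{k+1} = 1.3255
Step 3: u-update.
u^{k+1} = -0.5991 + 0.5756 - 1.3255 = -1.349
Step 4: Primal residual = |0.5756 - 1.3255| = 0.7499


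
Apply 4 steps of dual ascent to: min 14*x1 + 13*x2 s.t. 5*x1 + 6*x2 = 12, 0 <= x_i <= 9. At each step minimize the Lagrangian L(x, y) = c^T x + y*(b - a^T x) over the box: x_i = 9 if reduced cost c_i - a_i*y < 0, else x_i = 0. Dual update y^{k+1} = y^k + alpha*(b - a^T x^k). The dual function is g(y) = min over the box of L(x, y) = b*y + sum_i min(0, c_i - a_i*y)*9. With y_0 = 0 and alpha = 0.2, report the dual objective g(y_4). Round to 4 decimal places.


Dual ascent for LP: min 14*x1 + 13*x2, 5*x1 + 6*x2 = 12, 0 <= x_i <= 9
Step 1: y^k = 0.0, reduced costs: (14.0, 13.0)
  x^k = (0.0, 0.0), subgradient = b - a^T x = 12.0
  y^{k+1} = 0.0 + 0.2*12.0 = 2.4
Step 2: y^k = 2.4, reduced costs: (2.0, -1.4)
  x^k = (0.0, 9.0), subgradient = b - a^T x = -42.0
  y^{k+1} = 2.4 + 0.2*-42.0 = -6.0
Step 3: y^k = -6.0, reduced costs: (44.0, 49.0)
  x^k = (0.0, 0.0), subgradient = b - a^T x = 12.0
  y^{k+1} = -6.0 + 0.2*12.0 = -3.6
Step 4: y^k = -3.6, reduced costs: (32.0, 34.6)
  x^k = (0.0, 0.0), subgradient = b - a^T x = 12.0
  y^{k+1} = -3.6 + 0.2*12.0 = -1.2
Dual objective at y_4 = -1.2: reduced costs (20.0, 20.2), box minimizer x = (0.0, 0.0)
g(y_4) = b*y + (c1 - a1*y)*x1 + (c2 - a2*y)*x2 = 12*(-1.2) + 20.0*0.0 + 20.2*0.0 = -14.4 + 0.0 + 0.0 = -14.4


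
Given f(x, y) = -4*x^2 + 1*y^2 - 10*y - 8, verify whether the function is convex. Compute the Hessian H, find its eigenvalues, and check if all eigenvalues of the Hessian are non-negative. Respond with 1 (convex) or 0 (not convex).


The Hessian of f(x,y) = -4*x^2 + 1*y^2 - 10*y - 8 is:
H = [[-8, 0], [0, 2]]
Trace = -8 + 2 = -6
Determinant = -8*2 - (0)^2 = -16
Discriminant = (-6)^2 - 4*-16 = 100.0
Eigenvalues: lambda_1 = -8.0, lambda_2 = 2.0
The function is not convex.

0


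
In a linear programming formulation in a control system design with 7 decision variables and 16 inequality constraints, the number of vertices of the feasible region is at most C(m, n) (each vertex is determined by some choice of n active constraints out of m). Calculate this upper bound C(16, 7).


Each vertex corresponds to some choice of n active constraints out of m, so the number of vertices is at most C(m, n) = m! / (n!(m-n)!).
m = 16, n = 7
Numerator: 16 * 15 * 14 * 13 * 12 * 11 * 10
Denominator: 7! = 5040
C(16, 7) = 11440


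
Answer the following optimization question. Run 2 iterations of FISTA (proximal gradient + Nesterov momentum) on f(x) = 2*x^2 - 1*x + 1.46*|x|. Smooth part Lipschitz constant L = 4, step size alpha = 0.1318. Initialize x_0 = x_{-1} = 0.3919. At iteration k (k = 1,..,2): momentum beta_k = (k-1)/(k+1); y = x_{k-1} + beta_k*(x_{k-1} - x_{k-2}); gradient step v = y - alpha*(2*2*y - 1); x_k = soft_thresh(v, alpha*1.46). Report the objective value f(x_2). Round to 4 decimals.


FISTA on f(x) = 2*x^2 - 1*x + 1.46*|x|
L = 4, alpha = 0.1318
Iteration 1: beta = 0.0, y = 0.3919 + 0.0*(0.3919 - 0.3919) = 0.3919
  grad(y) = 0.5676, v = y - alpha*grad = 0.3171
  prox(v) = soft_thresh(0.3171, 0.1924) = 0.1247
Iteration 2: beta = 0.3333, y = 0.1247 + 0.3333*(0.1247 - 0.3919) = 0.0356
  grad(y) = -0.8577, v = y - alpha*grad = 0.1486
  prox(v) = soft_thresh(0.1486, 0.1924) = 0.0
f(x_2) = 2*0.0^2 - 1*0.0 + 1.46*|0.0| = 0.0


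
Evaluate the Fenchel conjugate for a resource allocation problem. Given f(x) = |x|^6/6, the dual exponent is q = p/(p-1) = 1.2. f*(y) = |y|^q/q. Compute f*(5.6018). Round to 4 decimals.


The conjugate exponent q satisfies 1/p + 1/q = 1.
p = 6, so q = 6/(6 - 1) = 1.2
|y|^q = 5.6018^1.2 = 7.9067
f*(5.6018) = 7.9067 / 1.2 = 6.5889


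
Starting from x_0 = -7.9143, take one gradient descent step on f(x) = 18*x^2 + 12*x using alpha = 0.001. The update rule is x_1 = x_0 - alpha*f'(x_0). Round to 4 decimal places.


We compute the gradient at x_0 and apply the update.
f'(x) = 36*x + 12
f'(-7.9143) = 36*-7.9143 + 12 = -272.9148
x_1 = -7.9143 - 0.001*-272.9148 = -7.6414


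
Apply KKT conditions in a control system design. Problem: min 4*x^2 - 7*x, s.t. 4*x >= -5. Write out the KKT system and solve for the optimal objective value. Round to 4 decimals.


Step 1: Try lambda = 0 (constraint inactive).
Stationarity: 2*4*x - 7 = 0
x* = 7/(2*4) = 0.875
Check constraint: 4*0.875 = 3.5 >= -5 -- satisfied.
Step 2: Compute optimal value.
f(x*) = 4*0.875^2 - 7*0.875 = -3.0625


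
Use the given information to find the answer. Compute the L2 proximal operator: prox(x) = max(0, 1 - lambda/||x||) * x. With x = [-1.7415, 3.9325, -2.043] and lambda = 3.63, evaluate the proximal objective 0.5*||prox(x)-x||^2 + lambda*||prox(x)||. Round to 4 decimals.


Step 1: Compute ||x||.
||x|| = 4.7614
Step 2: Compute scaling factor.
scale = max(0, 1 - 3.63/4.7614) = 0.2376
Step 3: prox(x) = [-0.4138, 0.9345, -0.4855]
||prox(x)|| = 1.1314
Step 4: Proximal objective.
0.5*||prox-x||^2 = 6.5885
lambda*||prox|| = 4.107
Total = 10.6955


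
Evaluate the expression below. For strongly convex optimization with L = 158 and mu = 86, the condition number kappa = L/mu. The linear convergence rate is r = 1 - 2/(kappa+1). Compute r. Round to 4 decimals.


Step 1: Compute the condition number.
kappa = L/mu = 158/86 = 1.8372
Step 2: Compute the convergence rate.
r = 1 - 2/(kappa + 1) = 1 - 2*mu/(L + mu) = (L - mu)/(L + mu) = 72/244 = 0.2951


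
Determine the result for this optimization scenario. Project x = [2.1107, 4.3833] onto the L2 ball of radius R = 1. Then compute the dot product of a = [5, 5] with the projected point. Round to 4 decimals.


Step 1: Compute ||x|| (intermediates to 6 decimals).
||x|| = sqrt(2.1107^2 + 4.3833^2) = 4.865015
Step 2: Project.
Since ||x|| > R, scale = R/||x|| = 1/4.865015 = 0.205549, proj(x) = scale * x
proj(x) = [0.433852, 0.900983]
Step 3: Dot product.
a^T * proj(x) = 5*0.433852 + 5*0.900983 = 6.6742


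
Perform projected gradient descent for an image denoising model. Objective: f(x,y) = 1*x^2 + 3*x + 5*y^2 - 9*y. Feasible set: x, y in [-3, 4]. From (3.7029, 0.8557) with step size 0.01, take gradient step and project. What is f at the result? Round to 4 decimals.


Step 1: Compute gradient at (3.7029, 0.8557).
grad_x = 2*1*3.7029 + 3 = 10.4058
grad_y = 2*5*0.8557 - 9 = -0.443
Step 2: Gradient step.
x_raw = 3.7029 - 0.01*10.4058 = 3.5988
y_raw = 0.8557 - 0.01*-0.443 = 0.8601
Step 3: Project onto [-3, 4].
x_proj = clip(3.5988) = 3.5988
y_proj = clip(0.8601) = 0.8601
Step 4: Evaluate f.
f(3.5988, 0.8601) = 19.7061


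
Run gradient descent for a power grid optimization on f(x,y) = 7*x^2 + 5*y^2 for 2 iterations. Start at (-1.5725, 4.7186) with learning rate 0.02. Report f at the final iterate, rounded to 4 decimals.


Gradient descent on f(x,y) = 7*x^2 + 5*y^2.
Starting point: (-1.5725, 4.7186), alpha = 0.02
Step 1: grad_x = 2*7*-1.5725 = -22.015, grad_y = 2*5*4.7186 = 47.186
  x_1 = -1.5725 - 0.02*-22.015 = -1.1322
  y_1 = 4.7186 - 0.02*47.186 = 3.7749
Step 2: grad_x = 2*7*-1.1322 = -15.8508, grad_y = 2*5*3.7749 = 37.7488
  x_2 = -1.1322 - 0.02*-15.8508 = -0.8152
  y_2 = 3.7749 - 0.02*37.7488 = 3.0199
f(-0.8152, 3.0199) = 7*(-0.8152)^2 + 5*3.0199^2 = 50.2508


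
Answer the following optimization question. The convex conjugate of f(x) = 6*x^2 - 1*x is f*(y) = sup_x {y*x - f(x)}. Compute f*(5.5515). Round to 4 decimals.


f*(y) = sup_x {y*x - a*x^2 - b*x} = sup_x {(y-b)*x - a*x^2}
FOC: (y - b) - 2a*x = 0 => x* = (y - b)/(2a)
x* = (5.5515 + 1)/(2*6) = 0.546
f*(5.5515) = (y-b)^2/(4a) = (5.5515 + 1)^2/(4*6)
= 42.9222/24 = 1.7884


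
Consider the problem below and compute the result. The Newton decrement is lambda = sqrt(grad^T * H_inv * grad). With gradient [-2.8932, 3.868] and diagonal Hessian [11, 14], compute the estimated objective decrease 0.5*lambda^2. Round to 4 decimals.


Step 1: H is diagonal, so H^(-1) * g = [-0.263, 0.2763].
Step 2: g^T H^(-1) g = sum_i g_i^2 / H_ii
  = (-2.8932)^2/11 + (3.868)^2/14
  = 0.761 + 1.0687 = 1.8296
Step 3: Objective decrease = 0.5 * g^T H^(-1) g = 0.9148


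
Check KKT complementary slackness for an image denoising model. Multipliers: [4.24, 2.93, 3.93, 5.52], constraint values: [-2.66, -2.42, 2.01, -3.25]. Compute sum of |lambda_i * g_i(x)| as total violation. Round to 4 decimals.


KKT complementary slackness check:
lambda_1 * g_1 = 4.24 * -2.66 = -11.2784
lambda_2 * g_2 = 2.93 * -2.42 = -7.0906
lambda_3 * g_3 = 3.93 * 2.01 = 7.8993
lambda_4 * g_4 = 5.52 * -3.25 = -17.94
Total violation = 11.2784 + 7.0906 + 7.8993 + 17.94 = 44.2083


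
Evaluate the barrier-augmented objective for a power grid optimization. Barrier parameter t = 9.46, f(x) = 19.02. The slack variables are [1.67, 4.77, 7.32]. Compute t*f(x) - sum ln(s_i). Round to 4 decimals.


Step 1: Compute log-barrier.
ln values: [0.5128, 1.5623, 1.9906]
phi = -(0.5128 + 1.5623 + 1.9906) = -4.0658
Step 2: Compute augmented objective.
t*f(x) = 9.46*19.02 = 179.9292
Total = 179.9292 - 4.0658 = 175.8634


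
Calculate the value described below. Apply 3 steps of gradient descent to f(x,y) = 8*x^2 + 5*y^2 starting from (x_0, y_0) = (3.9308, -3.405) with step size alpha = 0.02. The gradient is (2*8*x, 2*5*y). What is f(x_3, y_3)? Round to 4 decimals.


Gradient descent on f(x,y) = 8*x^2 + 5*y^2.
Starting point: (3.9308, -3.405), alpha = 0.02
Step 1: grad_x = 2*8*3.9308 = 62.8928, grad_y = 2*5*-3.405 = -34.05
  x_1 = 3.9308 - 0.02*62.8928 = 2.6729
  y_1 = -3.405 - 0.02*-34.05 = -2.724
Step 2: grad_x = 2*8*2.6729 = 42.7671, grad_y = 2*5*-2.724 = -27.24
  x_2 = 2.6729 - 0.02*42.7671 = 1.8176
  y_2 = -2.724 - 0.02*-27.24 = -2.1792
Step 3: grad_x = 2*8*1.8176 = 29.0816, grad_y = 2*5*-2.1792 = -21.792
  x_3 = 1.8176 - 0.02*29.0816 = 1.236
  y_3 = -2.1792 - 0.02*-21.792 = -1.7434
f(1.236, -1.7434) = 8*1.236^2 + 5*(-1.7434)^2 = 27.4175


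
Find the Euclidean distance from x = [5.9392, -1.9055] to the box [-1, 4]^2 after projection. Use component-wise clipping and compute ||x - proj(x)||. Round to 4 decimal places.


Project each component onto [-1, 4].
clip(5.9392) = 4.0, clip(-1.9055) = -1.0
Projection = [4.0, -1.0]
Squared diffs: [3.7605, 0.8199]
Distance = sqrt(4.5804) = 2.1402


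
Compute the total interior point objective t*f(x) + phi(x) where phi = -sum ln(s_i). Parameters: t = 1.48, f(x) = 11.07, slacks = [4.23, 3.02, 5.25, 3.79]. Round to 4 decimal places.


Step 1: Compute log-barrier.
ln values: [1.4422, 1.1053, 1.6582, 1.3324]
phi = -(1.4422 + 1.1053 + 1.6582 + 1.3324) = -5.5381
Step 2: Compute augmented objective.
t*f(x) = 1.48*11.07 = 16.3836
Total = 16.3836 - 5.5381 = 10.8455


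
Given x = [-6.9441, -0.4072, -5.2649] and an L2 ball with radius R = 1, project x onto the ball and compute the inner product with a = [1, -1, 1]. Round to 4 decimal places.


Step 1: Compute ||x|| (intermediates to 6 decimals).
||x|| = sqrt((-6.9441)^2 + (-0.4072)^2 + (-5.2649)^2) = 8.723847
Step 2: Project.
Since ||x|| > R, scale = R/||x|| = 1/8.723847 = 0.114628, proj(x) = scale * x
proj(x) = [-0.795988, -0.046677, -0.603505]
Step 3: Dot product.
a^T * proj(x) = 1*(-0.795988) - 1*(-0.046677) + 1*(-0.603505) = -1.3528


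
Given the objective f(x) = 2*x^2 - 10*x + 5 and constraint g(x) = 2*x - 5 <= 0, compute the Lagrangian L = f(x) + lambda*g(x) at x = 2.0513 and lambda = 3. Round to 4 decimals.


Step 1: Evaluate f(x).
f(2.0513) = 2*2.0513^2 - 10*2.0513 + 5 = -7.0973
Step 2: Evaluate g(x).
g(2.0513) = 2*2.0513 - 5 = -0.8974
Step 3: Compute Lagrangian.
L = -7.0973 + 3*-0.8974 = -9.7895


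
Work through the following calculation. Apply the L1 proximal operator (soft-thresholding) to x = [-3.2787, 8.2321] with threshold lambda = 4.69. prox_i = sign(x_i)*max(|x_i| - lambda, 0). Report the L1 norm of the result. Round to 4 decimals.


Soft-thresholding with lambda = 4.69:
prox(-3.2787) = sign(-3.2787)*max(|-3.2787| - 4.69, 0) = 0.0
prox(8.2321) = sign(8.2321)*max(|8.2321| - 4.69, 0) = 3.5421
prox(x) = [0.0, 3.5421]
||prox(x)||_1 = 0.0 + 3.5421 = 3.5421


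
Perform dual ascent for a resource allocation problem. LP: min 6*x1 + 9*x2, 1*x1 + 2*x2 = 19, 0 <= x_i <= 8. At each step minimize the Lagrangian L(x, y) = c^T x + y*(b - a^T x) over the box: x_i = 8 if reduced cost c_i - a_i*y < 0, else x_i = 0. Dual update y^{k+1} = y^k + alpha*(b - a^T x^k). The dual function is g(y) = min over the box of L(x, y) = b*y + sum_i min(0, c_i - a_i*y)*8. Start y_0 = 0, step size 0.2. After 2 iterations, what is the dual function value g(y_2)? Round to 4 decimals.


Dual ascent for LP: min 6*x1 + 9*x2, 1*x1 + 2*x2 = 19, 0 <= x_i <= 8
Step 1: y^k = 0.0, reduced costs: (6.0, 9.0)
  x^k = (0.0, 0.0), subgradient = b - a^T x = 19.0
  y^{k+1} = 0.0 + 0.2*19.0 = 3.8
Step 2: y^k = 3.8, reduced costs: (2.2, 1.4)
  x^k = (0.0, 0.0), subgradient = b - a^T x = 19.0
  y^{k+1} = 3.8 + 0.2*19.0 = 7.6
Dual objective at y_2 = 7.6: reduced costs (-1.6, -6.2), box minimizer x = (8.0, 8.0)
g(y_2) = b*y + (c1 - a1*y)*x1 + (c2 - a2*y)*x2 = 19*7.6 + (-1.6)*8.0 + (-6.2)*8.0 = 144.4 - 12.8 - 49.6 = 82.0


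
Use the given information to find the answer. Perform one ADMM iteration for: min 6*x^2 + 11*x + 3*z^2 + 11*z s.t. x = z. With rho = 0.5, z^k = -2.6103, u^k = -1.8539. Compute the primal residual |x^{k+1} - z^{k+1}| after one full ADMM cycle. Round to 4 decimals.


ADMM iteration with rho = 0.5, z^k = -2.6103, u^k = -1.8539
Step 1: x-update.
Minimize 6*x^2 + 11*x + (0.5/2)*(x + 2.6103 - 1.8539)^2
FOC: (2*6 + 0.5)*x = -11 + 0.5*(-2.6103 + 1.8539)
x^{k+1} = -0.9103
Step 2: z-update.
Minimize 3*z^2 + 11*z + (0.5/2)*(-0.9103 - z - 1.8539)^2
FOC: (2*3 + 0.5)*z = -11 + 0.5*(-0.9103 - 1.8539)
z^{k+1} = -1.9049
Step 3: u-update.
u^{k+1} = -1.8539 - 0.9103 + 1.9049 = -0.8592
Step 4: Primal residual = |-0.9103 + 1.9049| = 0.9947


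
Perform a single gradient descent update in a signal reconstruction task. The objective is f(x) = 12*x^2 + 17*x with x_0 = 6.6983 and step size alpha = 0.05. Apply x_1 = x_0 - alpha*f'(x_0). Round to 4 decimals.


We compute the gradient at x_0 and apply the update.
f'(x) = 24*x + 17
f'(6.6983) = 24*6.6983 + 17 = 177.7592
x_1 = 6.6983 - 0.05*177.7592 = -2.1897


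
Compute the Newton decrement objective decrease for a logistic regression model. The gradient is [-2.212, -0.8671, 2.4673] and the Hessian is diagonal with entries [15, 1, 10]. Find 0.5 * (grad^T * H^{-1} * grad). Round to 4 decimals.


Step 1: H is diagonal, so H^(-1) * g = [-0.1475, -0.8671, 0.2467].
Step 2: g^T H^(-1) g = sum_i g_i^2 / H_ii
  = (-2.212)^2/15 + (-0.8671)^2/1 + (2.4673)^2/10
  = 0.3262 + 0.7519 + 0.6088 = 1.6868
Step 3: Objective decrease = 0.5 * g^T H^(-1) g = 0.8434


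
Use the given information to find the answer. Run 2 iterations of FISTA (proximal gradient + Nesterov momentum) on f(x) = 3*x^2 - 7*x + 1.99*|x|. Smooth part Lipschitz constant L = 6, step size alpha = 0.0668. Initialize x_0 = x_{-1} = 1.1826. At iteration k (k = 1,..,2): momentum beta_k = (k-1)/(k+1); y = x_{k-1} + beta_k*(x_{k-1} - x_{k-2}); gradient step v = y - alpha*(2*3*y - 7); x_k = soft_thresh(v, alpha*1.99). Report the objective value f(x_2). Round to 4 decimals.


FISTA on f(x) = 3*x^2 - 7*x + 1.99*|x|
L = 6, alpha = 0.0668
Iteration 1: beta = 0.0, y = 1.1826 + 0.0*(1.1826 - 1.1826) = 1.1826
  grad(y) = 0.0956, v = y - alpha*grad = 1.1762
  prox(v) = soft_thresh(1.1762, 0.1329) = 1.0433
Iteration 2: beta = 0.3333, y = 1.0433 + 0.3333*(1.0433 - 1.1826) = 0.9968
  grad(y) = -1.0189, v = y - alpha*grad = 1.0649
  prox(v) = soft_thresh(1.0649, 0.1329) = 0.932
f(x_2) = 3*0.932^2 - 7*0.932 + 1.99*|0.932| = -2.0635


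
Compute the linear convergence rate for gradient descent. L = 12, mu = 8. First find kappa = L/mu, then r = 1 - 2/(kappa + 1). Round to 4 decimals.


Step 1: Compute the condition number.
kappa = L/mu = 12/8 = 1.5
Step 2: Compute the convergence rate.
r = 1 - 2/(kappa + 1) = 1 - 2*mu/(L + mu) = (L - mu)/(L + mu) = 4/20 = 0.2


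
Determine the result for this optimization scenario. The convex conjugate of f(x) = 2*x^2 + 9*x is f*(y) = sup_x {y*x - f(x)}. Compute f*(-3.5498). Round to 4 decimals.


f*(y) = sup_x {y*x - a*x^2 - b*x} = sup_x {(y-b)*x - a*x^2}
FOC: (y - b) - 2a*x = 0 => x* = (y - b)/(2a)
x* = (-3.5498 - 9)/(2*2) = -3.1375
f*(-3.5498) = (y-b)^2/(4a) = (-3.5498 - 9)^2/(4*2)
= 157.4975/8 = 19.6872


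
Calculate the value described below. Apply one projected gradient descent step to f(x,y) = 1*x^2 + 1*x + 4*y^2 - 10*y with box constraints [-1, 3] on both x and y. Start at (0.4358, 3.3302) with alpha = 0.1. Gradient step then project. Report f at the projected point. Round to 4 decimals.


Step 1: Compute gradient at (0.4358, 3.3302).
grad_x = 2*1*0.4358 + 1 = 1.8716
grad_y = 2*4*3.3302 - 10 = 16.6416
Step 2: Gradient step.
x_raw = 0.4358 - 0.1*1.8716 = 0.2486
y_raw = 3.3302 - 0.1*16.6416 = 1.666
Step 3: Project onto [-1, 3].
x_proj = clip(0.2486) = 0.2486
y_proj = clip(1.666) = 1.666
Step 4: Evaluate f.
f(0.2486, 1.666) = -5.2472


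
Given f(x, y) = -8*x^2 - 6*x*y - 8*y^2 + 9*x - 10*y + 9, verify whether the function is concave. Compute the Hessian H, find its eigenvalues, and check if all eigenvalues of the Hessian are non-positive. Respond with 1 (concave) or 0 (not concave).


The Hessian of f(x,y) = -8*x^2 - 6*x*y - 8*y^2 + 9*x - 10*y + 9 is:
H = [[-16, -6], [-6, -16]]
Trace = -16 - 16 = -32
Determinant = -16*-16 - (-6)^2 = 220
Discriminant = (-32)^2 - 4*220 = 144.0
Eigenvalues: lambda_1 = -22.0, lambda_2 = -10.0
The function is concave.

1


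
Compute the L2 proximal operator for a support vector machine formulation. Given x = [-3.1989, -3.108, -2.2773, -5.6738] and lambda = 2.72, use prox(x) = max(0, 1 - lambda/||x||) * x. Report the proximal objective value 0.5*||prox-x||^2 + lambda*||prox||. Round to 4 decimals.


Step 1: Compute ||x||.
||x|| = 7.5677
Step 2: Compute scaling factor.
scale = max(0, 1 - 2.72/7.5677) = 0.6406
Step 3: prox(x) = [-2.0492, -1.9909, -1.4588, -3.6345]
||prox(x)|| = 4.8477
Step 4: Proximal objective.
0.5*||prox-x||^2 = 3.6992
lambda*||prox|| = 13.1857
Total = 16.8851


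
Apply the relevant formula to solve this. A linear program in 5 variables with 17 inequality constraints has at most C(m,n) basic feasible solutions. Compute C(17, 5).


Each vertex corresponds to some choice of n active constraints out of m, so the number of vertices is at most C(m, n) = m! / (n!(m-n)!).
m = 17, n = 5
Numerator: 17 * 16 * 15 * 14 * 13
Denominator: 5! = 120
C(17, 5) = 6188


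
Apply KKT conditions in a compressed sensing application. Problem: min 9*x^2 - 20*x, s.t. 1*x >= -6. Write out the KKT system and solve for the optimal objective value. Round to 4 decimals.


Step 1: Try lambda = 0 (constraint inactive).
Stationarity: 2*9*x - 20 = 0
x* = 20/(2*9) = 10/9 = 1.1111 (rounded; the exact value 10/9 is used below)
Check constraint: 1*1.1111 = 1.1111 >= -6 -- satisfied.
Step 2: Compute optimal value.
f(x*) = 9*(10/9)^2 - 20*(10/9) = -11.1111


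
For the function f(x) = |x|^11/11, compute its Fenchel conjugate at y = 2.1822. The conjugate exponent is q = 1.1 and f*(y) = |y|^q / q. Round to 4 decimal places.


The conjugate exponent q satisfies 1/p + 1/q = 1.
p = 11, so q = 11/(11 - 1) = 1.1
|y|^q = 2.1822^1.1 = 2.3593
f*(2.1822) = 2.3593 / 1.1 = 2.1448


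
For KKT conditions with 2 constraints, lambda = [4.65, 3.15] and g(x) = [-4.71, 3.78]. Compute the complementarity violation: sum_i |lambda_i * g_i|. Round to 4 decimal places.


KKT complementary slackness check:
lambda_1 * g_1 = 4.65 * -4.71 = -21.9015
lambda_2 * g_2 = 3.15 * 3.78 = 11.907
Total violation = 21.9015 + 11.907 = 33.8085


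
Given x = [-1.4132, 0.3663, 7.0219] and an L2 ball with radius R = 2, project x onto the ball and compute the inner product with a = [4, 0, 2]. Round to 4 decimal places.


Step 1: Compute ||x|| (intermediates to 6 decimals).
||x|| = sqrt((-1.4132)^2 + 0.3663^2 + 7.0219^2) = 7.172056
Step 2: Project.
Since ||x|| > R, scale = R/||x|| = 2/7.172056 = 0.27886, proj(x) = scale * x
proj(x) = [-0.394085, 0.102146, 1.958127]
Step 3: Dot product.
a^T * proj(x) = 4*(-0.394085) + 0*0.102146 + 2*1.958127 = 2.3399


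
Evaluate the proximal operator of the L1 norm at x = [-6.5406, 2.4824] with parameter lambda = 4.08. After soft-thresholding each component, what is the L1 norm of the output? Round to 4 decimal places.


Soft-thresholding with lambda = 4.08:
prox(-6.5406) = sign(-6.5406)*max(|-6.5406| - 4.08, 0) = -2.4606
prox(2.4824) = sign(2.4824)*max(|2.4824| - 4.08, 0) = 0.0
prox(x) = [-2.4606, 0.0]
||prox(x)||_1 = 2.4606 + 0.0 = 2.4606


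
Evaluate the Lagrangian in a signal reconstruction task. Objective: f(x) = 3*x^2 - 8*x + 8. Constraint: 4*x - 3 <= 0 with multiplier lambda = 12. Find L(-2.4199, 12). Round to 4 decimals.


Step 1: Evaluate f(x).
f(-2.4199) = 3*(-2.4199)^2 - 8*(-2.4199) + 8 = 44.9269
Step 2: Evaluate g(x).
g(-2.4199) = 4*-2.4199 - 3 = -12.6796
Step 3: Compute Lagrangian.
L = 44.9269 + 12*-12.6796 = -107.2283


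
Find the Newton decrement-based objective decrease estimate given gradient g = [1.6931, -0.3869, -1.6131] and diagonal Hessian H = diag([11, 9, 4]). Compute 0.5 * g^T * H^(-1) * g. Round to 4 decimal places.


Step 1: H is diagonal, so H^(-1) * g = [0.1539, -0.043, -0.4033].
Step 2: g^T H^(-1) g = sum_i g_i^2 / H_ii
  = (1.6931)^2/11 + (-0.3869)^2/9 + (-1.6131)^2/4
  = 0.2606 + 0.0166 + 0.6505 = 0.9278
Step 3: Objective decrease = 0.5 * g^T H^(-1) g = 0.4639


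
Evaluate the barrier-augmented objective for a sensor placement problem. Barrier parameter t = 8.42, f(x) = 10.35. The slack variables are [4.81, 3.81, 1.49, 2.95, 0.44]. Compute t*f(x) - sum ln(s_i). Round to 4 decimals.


Step 1: Compute log-barrier.
ln values: [1.5707, 1.3376, 0.3988, 1.0818, -0.821]
phi = -(1.5707 + 1.3376 + 0.3988 + 1.0818 - 0.821) = -3.5679
Step 2: Compute augmented objective.
t*f(x) = 8.42*10.35 = 87.147
Total = 87.147 - 3.5679 = 83.5791


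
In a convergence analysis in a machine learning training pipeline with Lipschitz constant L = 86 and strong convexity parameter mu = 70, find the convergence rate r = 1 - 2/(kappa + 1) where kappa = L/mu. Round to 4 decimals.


Step 1: Compute the condition number.
kappa = L/mu = 86/70 = 1.2286
Step 2: Compute the convergence rate.
r = 1 - 2/(kappa + 1) = 1 - 2*mu/(L + mu) = (L - mu)/(L + mu) = 16/156 = 0.1026


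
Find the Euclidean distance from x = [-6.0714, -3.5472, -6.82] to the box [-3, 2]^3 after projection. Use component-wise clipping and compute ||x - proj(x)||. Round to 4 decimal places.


Project each component onto [-3, 2].
clip(-6.0714) = -3.0, clip(-3.5472) = -3.0, clip(-6.82) = -3.0
Projection = [-3.0, -3.0, -3.0]
Squared diffs: [9.4335, 0.2994, 14.5924]
Distance = sqrt(24.3253) = 4.9321


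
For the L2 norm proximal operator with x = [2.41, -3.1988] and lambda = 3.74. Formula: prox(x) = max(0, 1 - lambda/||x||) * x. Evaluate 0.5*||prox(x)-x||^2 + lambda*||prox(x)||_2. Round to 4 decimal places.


Step 1: Compute ||x||.
||x|| = 4.005
Step 2: Compute scaling factor.
scale = max(0, 1 - 3.74/4.005) = 0.0662
Step 3: prox(x) = [0.1595, -0.2117]
||prox(x)|| = 0.265
Step 4: Proximal objective.
0.5*||prox-x||^2 = 6.9938
lambda*||prox|| = 0.9911
Total = 7.9851


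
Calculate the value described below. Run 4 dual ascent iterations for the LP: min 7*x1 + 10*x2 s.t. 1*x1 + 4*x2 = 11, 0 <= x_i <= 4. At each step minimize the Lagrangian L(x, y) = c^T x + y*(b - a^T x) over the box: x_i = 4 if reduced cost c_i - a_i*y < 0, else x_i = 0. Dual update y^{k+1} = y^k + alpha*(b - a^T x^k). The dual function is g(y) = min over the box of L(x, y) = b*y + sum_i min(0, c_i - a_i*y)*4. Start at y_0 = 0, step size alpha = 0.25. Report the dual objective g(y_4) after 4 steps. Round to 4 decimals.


Dual ascent for LP: min 7*x1 + 10*x2, 1*x1 + 4*x2 = 11, 0 <= x_i <= 4
Step 1: y^k = 0.0, reduced costs: (7.0, 10.0)
  x^k = (0.0, 0.0), subgradient = b - a^T x = 11.0
  y^{k+1} = 0.0 + 0.25*11.0 = 2.75
Step 2: y^k = 2.75, reduced costs: (4.25, -1.0)
  x^k = (0.0, 4.0), subgradient = b - a^T x = -5.0
  y^{k+1} = 2.75 + 0.25*-5.0 = 1.5
Step 3: y^k = 1.5, reduced costs: (5.5, 4.0)
  x^k = (0.0, 0.0), subgradient = b - a^T x = 11.0
  y^{k+1} = 1.5 + 0.25*11.0 = 4.25
Step 4: y^k = 4.25, reduced costs: (2.75, -7.0)
  x^k = (0.0, 4.0), subgradient = b - a^T x = -5.0
  y^{k+1} = 4.25 + 0.25*-5.0 = 3.0
Dual objective at y_4 = 3.0: reduced costs (4.0, -2.0), box minimizer x = (0.0, 4.0)
g(y_4) = b*y + (c1 - a1*y)*x1 + (c2 - a2*y)*x2 = 11*3.0 + 4.0*0.0 + (-2.0)*4.0 = 33.0 + 0.0 - 8.0 = 25.0


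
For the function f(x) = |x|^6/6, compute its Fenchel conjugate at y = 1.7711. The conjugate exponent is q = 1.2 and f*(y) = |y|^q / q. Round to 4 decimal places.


The conjugate exponent q satisfies 1/p + 1/q = 1.
p = 6, so q = 6/(6 - 1) = 1.2
|y|^q = 1.7711^1.2 = 1.9856
f*(1.7711) = 1.9856 / 1.2 = 1.6547


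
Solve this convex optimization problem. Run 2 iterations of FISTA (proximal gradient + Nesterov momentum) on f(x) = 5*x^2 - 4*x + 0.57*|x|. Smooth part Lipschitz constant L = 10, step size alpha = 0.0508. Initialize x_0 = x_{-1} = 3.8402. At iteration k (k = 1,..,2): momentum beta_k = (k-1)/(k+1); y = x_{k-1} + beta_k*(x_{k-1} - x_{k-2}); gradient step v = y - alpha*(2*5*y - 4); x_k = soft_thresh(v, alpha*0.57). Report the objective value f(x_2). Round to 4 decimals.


FISTA on f(x) = 5*x^2 - 4*x + 0.57*|x|
L = 10, alpha = 0.0508
Iteration 1: beta = 0.0, y = 3.8402 + 0.0*(3.8402 - 3.8402) = 3.8402
  grad(y) = 34.402, v = y - alpha*grad = 2.0926
  prox(v) = soft_thresh(2.0926, 0.029) = 2.0636
Iteration 2: beta = 0.3333, y = 2.0636 + 0.3333*(2.0636 - 3.8402) = 1.4714
  grad(y) = 10.7143, v = y - alpha*grad = 0.9271
  prox(v) = soft_thresh(0.9271, 0.029) = 0.8982
f(x_2) = 5*0.8982^2 - 4*0.8982 + 0.57*|0.8982| = 0.9529


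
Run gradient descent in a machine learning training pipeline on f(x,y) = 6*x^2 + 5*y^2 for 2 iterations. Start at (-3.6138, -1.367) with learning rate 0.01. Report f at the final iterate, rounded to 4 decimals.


Gradient descent on f(x,y) = 6*x^2 + 5*y^2.
Starting point: (-3.6138, -1.367), alpha = 0.01
Step 1: grad_x = 2*6*-3.6138 = -43.3656, grad_y = 2*5*-1.367 = -13.67
  x_1 = -3.6138 - 0.01*-43.3656 = -3.1801
  y_1 = -1.367 - 0.01*-13.67 = -1.2303
Step 2: grad_x = 2*6*-3.1801 = -38.1617, grad_y = 2*5*-1.2303 = -12.303
  x_2 = -3.1801 - 0.01*-38.1617 = -2.7985
  y_2 = -1.2303 - 0.01*-12.303 = -1.1073
f(-2.7985, -1.1073) = 6*(-2.7985)^2 + 5*(-1.1073)^2 = 53.1207


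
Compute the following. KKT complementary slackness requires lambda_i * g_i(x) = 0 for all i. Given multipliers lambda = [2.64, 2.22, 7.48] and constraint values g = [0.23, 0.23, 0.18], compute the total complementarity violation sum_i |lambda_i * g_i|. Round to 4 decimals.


KKT complementary slackness check:
lambda_1 * g_1 = 2.64 * 0.23 = 0.6072
lambda_2 * g_2 = 2.22 * 0.23 = 0.5106
lambda_3 * g_3 = 7.48 * 0.18 = 1.3464
Total violation = 0.6072 + 0.5106 + 1.3464 = 2.4642


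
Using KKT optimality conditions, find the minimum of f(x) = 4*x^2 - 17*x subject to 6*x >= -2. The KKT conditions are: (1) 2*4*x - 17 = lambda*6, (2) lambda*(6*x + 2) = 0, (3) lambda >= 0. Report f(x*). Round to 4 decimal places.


Step 1: Try lambda = 0 (constraint inactive).
Stationarity: 2*4*x - 17 = 0
x* = 17/(2*4) = 2.125
Check constraint: 6*2.125 = 12.75 >= -2 -- satisfied.
Step 2: Compute optimal value.
f(x*) = 4*2.125^2 - 17*2.125 = -18.0625


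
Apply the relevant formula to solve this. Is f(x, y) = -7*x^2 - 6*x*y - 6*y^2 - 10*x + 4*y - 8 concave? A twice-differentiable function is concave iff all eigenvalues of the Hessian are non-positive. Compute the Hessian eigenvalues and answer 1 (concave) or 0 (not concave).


The Hessian of f(x,y) = -7*x^2 - 6*x*y - 6*y^2 - 10*x + 4*y - 8 is:
H = [[-14, -6], [-6, -12]]
Trace = -14 - 12 = -26
Determinant = -14*-12 - (-6)^2 = 132
Discriminant = (-26)^2 - 4*132 = 148.0
Eigenvalues: lambda_1 = -19.0828, lambda_2 = -6.9172
The function is concave.

1


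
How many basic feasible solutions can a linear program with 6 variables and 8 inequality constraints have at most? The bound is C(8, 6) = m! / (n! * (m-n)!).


Each vertex corresponds to some choice of n active constraints out of m, so the number of vertices is at most C(m, n) = m! / (n!(m-n)!).
m = 8, n = 6
Numerator: 8 * 7 * 6 * 5 * 4 * 3
Denominator: 6! = 720
C(8, 6) = 28


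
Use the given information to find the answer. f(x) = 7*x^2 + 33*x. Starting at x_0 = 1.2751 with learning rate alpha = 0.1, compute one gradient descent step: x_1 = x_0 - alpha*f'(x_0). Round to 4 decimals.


We compute the gradient at x_0 and apply the update.
f'(x) = 14*x + 33
f'(1.2751) = 14*1.2751 + 33 = 50.8514
x_1 = 1.2751 - 0.1*50.8514 = -3.81


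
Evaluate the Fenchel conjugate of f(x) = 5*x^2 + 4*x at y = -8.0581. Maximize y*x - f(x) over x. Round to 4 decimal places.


f*(y) = sup_x {y*x - a*x^2 - b*x} = sup_x {(y-b)*x - a*x^2}
FOC: (y - b) - 2a*x = 0 => x* = (y - b)/(2a)
x* = (-8.0581 - 4)/(2*5) = -1.2058
f*(-8.0581) = (y-b)^2/(4a) = (-8.0581 - 4)^2/(4*5)
= 145.3978/20 = 7.2699


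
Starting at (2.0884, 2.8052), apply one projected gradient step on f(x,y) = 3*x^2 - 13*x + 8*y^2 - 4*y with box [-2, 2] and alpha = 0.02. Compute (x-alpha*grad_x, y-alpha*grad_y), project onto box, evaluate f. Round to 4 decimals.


Step 1: Compute gradient at (2.0884, 2.8052).
grad_x = 2*3*2.0884 - 13 = -0.4696
grad_y = 2*8*2.8052 - 4 = 40.8832
Step 2: Gradient step.
x_raw = 2.0884 - 0.02*-0.4696 = 2.0978
y_raw = 2.8052 - 0.02*40.8832 = 1.9875
Step 3: Project onto [-2, 2].
x_proj = clip(2.0978) = 2.0
y_proj = clip(1.9875) = 1.9875
Step 4: Evaluate f.
f(2.0, 1.9875) = 9.6523


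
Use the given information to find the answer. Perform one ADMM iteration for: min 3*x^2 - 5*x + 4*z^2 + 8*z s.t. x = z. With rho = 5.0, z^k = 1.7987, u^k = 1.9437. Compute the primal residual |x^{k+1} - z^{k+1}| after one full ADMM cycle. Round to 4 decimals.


ADMM iteration with rho = 5.0, z^k = 1.7987, u^k = 1.9437
Step 1: x-update.
Minimize 3*x^2 - 5*x + (5.0/2)*(x - 1.7987 + 1.9437)^2
FOC: (2*3 + 5.0)*x = 5 + 5.0*(1.7987 - 1.9437)
x^{k+1} = 0.3886
Step 2: z-update.
Minimize 4*z^2 + 8*z + (5.0/2)*(0.3886 - z + 1.9437)^2
FOC: (2*4 + 5.0)*z = -8 + 5.0*(0.3886 + 1.9437)
z^{k+1} = 0.2817
Step 3: u-update.
u^{k+1} = 1.9437 + 0.3886 - 0.2817 = 2.0507
Step 4: Primal residual = |0.3886 - 0.2817| = 0.107


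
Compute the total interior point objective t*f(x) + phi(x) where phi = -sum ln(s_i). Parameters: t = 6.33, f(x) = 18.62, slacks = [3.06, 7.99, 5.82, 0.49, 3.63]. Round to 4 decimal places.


Step 1: Compute log-barrier.
ln values: [1.1184, 2.0782, 1.7613, -0.7133, 1.2892]
phi = -(1.1184 + 2.0782 + 1.7613 - 0.7133 + 1.2892) = -5.5338
Step 2: Compute augmented objective.
t*f(x) = 6.33*18.62 = 117.8646
Total = 117.8646 - 5.5338 = 112.3308


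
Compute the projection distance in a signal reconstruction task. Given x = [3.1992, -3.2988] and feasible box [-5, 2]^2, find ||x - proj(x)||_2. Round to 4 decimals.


Project each component onto [-5, 2].
clip(3.1992) = 2.0, clip(-3.2988) = -3.2988
Projection = [2.0, -3.2988]
Squared diffs: [1.4381, 0.0]
Distance = sqrt(1.4381) = 1.1992


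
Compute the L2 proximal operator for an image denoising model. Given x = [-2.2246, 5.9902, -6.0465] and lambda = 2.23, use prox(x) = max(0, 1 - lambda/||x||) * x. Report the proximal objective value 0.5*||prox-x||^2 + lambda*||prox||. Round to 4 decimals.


Step 1: Compute ||x||.
||x|| = 8.7972
Step 2: Compute scaling factor.
scale = max(0, 1 - 2.23/8.7972) = 0.7465
Step 3: prox(x) = [-1.6607, 4.4718, -4.5138]
||prox(x)|| = 6.5672
Step 4: Proximal objective.
0.5*||prox-x||^2 = 2.4865
lambda*||prox|| = 14.6449
Total = 17.1314


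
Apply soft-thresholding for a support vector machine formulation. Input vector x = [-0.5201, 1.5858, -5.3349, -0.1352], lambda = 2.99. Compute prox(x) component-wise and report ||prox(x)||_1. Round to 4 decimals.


Soft-thresholding with lambda = 2.99:
prox(-0.5201) = sign(-0.5201)*max(|-0.5201| - 2.99, 0) = 0.0
prox(1.5858) = sign(1.5858)*max(|1.5858| - 2.99, 0) = 0.0
prox(-5.3349) = sign(-5.3349)*max(|-5.3349| - 2.99, 0) = -2.3449
prox(-0.1352) = sign(-0.1352)*max(|-0.1352| - 2.99, 0) = 0.0
prox(x) = [0.0, 0.0, -2.3449, 0.0]
||prox(x)||_1 = 0.0 + 0.0 + 2.3449 + 0.0 = 2.3449


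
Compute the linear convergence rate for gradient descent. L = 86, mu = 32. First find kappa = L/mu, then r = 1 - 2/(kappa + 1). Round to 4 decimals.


Step 1: Compute the condition number.
kappa = L/mu = 86/32 = 2.6875
Step 2: Compute the convergence rate.
r = 1 - 2/(kappa + 1) = 1 - 2*mu/(L + mu) = (L - mu)/(L + mu) = 54/118 = 0.4576


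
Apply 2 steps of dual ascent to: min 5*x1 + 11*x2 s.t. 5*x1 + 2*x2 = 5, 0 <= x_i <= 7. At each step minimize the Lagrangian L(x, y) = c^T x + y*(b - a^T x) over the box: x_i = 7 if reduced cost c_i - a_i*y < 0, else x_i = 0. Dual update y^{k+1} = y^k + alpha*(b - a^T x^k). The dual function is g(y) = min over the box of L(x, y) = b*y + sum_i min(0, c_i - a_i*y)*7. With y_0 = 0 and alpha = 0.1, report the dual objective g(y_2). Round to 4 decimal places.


Dual ascent for LP: min 5*x1 + 11*x2, 5*x1 + 2*x2 = 5, 0 <= x_i <= 7
Step 1: y^k = 0.0, reduced costs: (5.0, 11.0)
  x^k = (0.0, 0.0), subgradient = b - a^T x = 5.0
  y^{k+1} = 0.0 + 0.1*5.0 = 0.5
Step 2: y^k = 0.5, reduced costs: (2.5, 10.0)
  x^k = (0.0, 0.0), subgradient = b - a^T x = 5.0
  y^{k+1} = 0.5 + 0.1*5.0 = 1.0
Dual objective at y_2 = 1.0: reduced costs (0.0, 9.0), box minimizer x = (0.0, 0.0)
g(y_2) = b*y + (c1 - a1*y)*x1 + (c2 - a2*y)*x2 = 5*1.0 + 0.0*0.0 + 9.0*0.0 = 5.0 + 0.0 + 0.0 = 5.0


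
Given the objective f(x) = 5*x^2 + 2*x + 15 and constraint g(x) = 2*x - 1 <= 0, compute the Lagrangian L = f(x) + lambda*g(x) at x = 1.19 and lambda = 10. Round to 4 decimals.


Step 1: Evaluate f(x).
f(1.19) = 5*1.19^2 + 2*1.19 + 15 = 24.4605
Step 2: Evaluate g(x).
g(1.19) = 2*1.19 - 1 = 1.38
Step 3: Compute Lagrangian.
L = 24.4605 + 10*1.38 = 38.2605


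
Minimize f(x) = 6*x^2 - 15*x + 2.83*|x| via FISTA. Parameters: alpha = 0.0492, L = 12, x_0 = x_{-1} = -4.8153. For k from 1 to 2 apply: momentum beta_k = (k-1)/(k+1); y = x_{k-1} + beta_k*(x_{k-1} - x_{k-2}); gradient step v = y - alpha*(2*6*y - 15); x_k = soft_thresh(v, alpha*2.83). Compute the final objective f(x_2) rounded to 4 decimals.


FISTA on f(x) = 6*x^2 - 15*x + 2.83*|x|
L = 12, alpha = 0.0492
Iteration 1: beta = 0.0, y = -4.8153 + 0.0*(-4.8153 + 4.8153) = -4.8153
  grad(y) = -72.7836, v = y - alpha*grad = -1.2343
  prox(v) = soft_thresh(-1.2343, 0.1392) = -1.0951
Iteration 2: beta = 0.3333, y = -1.0951 + 0.3333*(-1.0951 + 4.8153) = 0.145
  grad(y) = -13.2606, v = y - alpha*grad = 0.7974
  prox(v) = soft_thresh(0.7974, 0.1392) = 0.6581
f(x_2) = 6*0.6581^2 - 15*0.6581 + 2.83*|0.6581| = -5.4107
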